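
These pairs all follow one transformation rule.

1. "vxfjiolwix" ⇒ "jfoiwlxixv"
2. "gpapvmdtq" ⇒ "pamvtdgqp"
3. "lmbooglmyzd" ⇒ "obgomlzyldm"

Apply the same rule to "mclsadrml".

Looking at the pairs, the operation is to move the first 2 characters to the end (rotate left by 2), then swap each adjacent pair of characters (1↔2, 3↔4, ...).
"mclsadrml" → "sldamrmlc".

sldamrmlc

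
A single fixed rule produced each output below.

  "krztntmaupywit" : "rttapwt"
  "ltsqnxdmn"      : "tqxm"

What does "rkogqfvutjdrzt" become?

kgfujrt

The rule is to keep every other character starting from the second (positions 2nd, 4th, 6th, ...).
On "rkogqfvutjdrzt" that produces "kgfujrt".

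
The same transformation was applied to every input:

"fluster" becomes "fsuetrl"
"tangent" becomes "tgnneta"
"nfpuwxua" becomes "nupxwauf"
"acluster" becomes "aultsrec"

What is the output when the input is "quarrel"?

The transformation: swap each adjacent pair of characters (1↔2, 3↔4, ...), then move the first character to the end.
For "quarrel", step one produces "uqraerl"; step two turns that into "qraerlu".

qraerlu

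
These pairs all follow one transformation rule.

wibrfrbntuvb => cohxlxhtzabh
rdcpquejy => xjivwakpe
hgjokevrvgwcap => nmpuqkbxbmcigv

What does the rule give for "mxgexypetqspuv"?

sdmkdevkzwyvab

The pattern: shift every letter 6 places forward in the alphabet (wrapping around).
"mxgexypetqspuv" → "sdmkdevkzwyvab".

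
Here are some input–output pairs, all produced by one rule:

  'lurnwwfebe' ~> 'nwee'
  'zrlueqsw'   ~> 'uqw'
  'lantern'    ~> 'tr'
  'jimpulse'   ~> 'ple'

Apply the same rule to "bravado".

What's happening: delete the first 2 characters, then keep every other character starting from the second (positions 2nd, 4th, 6th, ...).
"bravado" → "avado" → "vd".
(Check on "zrlueqsw": → "lueqsw" → "uqw" ✓)

vd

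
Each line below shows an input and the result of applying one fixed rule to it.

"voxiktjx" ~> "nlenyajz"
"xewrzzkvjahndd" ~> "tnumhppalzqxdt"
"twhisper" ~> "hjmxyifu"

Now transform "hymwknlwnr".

hxocmadbmd

What's happening: shift every letter 10 places backward in the alphabet (wrapping around), then move the last character to the front.
For "hymwknlwnr" the result is "hxocmadbmd".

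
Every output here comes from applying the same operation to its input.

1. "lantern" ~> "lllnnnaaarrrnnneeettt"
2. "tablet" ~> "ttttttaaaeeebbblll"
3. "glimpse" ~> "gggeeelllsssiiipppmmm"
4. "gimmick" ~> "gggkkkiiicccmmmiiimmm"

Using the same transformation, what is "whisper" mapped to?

Rule — take characters alternately from the front and the back (1st, last, 2nd, 2nd-last, ...), then repeat every character 3 times.
Starting from "whisper": after the first operation, "wrheips"; after the second, "wwwrrrhhheeeiiipppsss".

wwwrrrhhheeeiiipppsss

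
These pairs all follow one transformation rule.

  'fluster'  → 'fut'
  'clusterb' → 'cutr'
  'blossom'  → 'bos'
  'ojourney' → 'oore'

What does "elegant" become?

In each case the input is transformed by: delete the last character, then keep every other character starting from the first (positions 1st, 3rd, 5th, ...).
Applying both steps to "elegant": "elegan", then "eea".

eea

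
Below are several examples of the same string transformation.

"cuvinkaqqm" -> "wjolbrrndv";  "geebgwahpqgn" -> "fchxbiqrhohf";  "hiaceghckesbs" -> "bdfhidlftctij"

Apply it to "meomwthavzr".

pnxuibwasnf

The rule is to shift every letter 1 place forward in the alphabet (wrapping around), then move the first 2 characters to the end (rotate left by 2).
Applying both steps to "meomwthavzr": "nfpnxuibwas", then "pnxuibwasnf".
(Check on "geebgwahpqgn": → "hffchxbiqrho" → "fchxbiqrhohf" ✓)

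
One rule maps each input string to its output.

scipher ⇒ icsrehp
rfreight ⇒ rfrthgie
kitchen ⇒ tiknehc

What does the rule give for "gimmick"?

Each output is the input with this applied: reverse the string, then move the last 3 characters to the front (rotate right by 3).
Applying both steps to "gimmick": "kcimmig", then "migkcim".

migkcim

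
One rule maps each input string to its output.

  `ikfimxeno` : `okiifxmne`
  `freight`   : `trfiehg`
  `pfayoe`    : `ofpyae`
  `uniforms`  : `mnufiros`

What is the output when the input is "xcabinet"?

ecxbanit

Looking at the pairs, the operation is to swap each adjacent pair of characters (1↔2, 3↔4, ...), then move the last character to the front.
For "xcabinet", step one produces "cxbanite"; step two turns that into "ecxbanit".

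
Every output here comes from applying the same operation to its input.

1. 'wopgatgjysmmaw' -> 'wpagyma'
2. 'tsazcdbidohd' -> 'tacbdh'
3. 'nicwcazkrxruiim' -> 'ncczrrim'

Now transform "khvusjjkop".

Looking at the pairs, the operation is to keep every other character starting from the first (positions 1st, 3rd, 5th, ...).
"khvusjjkop" → "kvsjo".

kvsjo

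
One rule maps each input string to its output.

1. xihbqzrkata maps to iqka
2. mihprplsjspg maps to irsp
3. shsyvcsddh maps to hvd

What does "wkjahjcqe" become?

khq

What's happening: keep one character in every 3, starting at position 2 (positions 2nd, 5th, 8th, ...).
So "wkjahjcqe" becomes "khq".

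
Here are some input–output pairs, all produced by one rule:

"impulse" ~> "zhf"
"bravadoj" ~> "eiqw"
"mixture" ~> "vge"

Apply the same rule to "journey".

ber

Each output is the input with this applied: shift every letter 13 places forward in the alphabet (wrapping around) — i.e. ROT13, then keep every other character starting from the second (positions 2nd, 4th, 6th, ...).
On "journey": the first step gives "wbhearl", and the second then gives "ber".
(Check on "mixture": → "zvkgher" → "vge" ✓)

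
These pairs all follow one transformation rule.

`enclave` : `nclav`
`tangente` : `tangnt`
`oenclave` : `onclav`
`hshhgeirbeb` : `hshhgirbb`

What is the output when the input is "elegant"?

The pattern: remove every "e".
Doing the same to "elegant": "lgant".

lgant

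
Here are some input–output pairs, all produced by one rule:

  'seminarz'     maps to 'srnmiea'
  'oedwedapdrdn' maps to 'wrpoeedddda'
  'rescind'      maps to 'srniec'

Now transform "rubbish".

In each case the input is transformed by: delete the last character, then sort the characters into reverse alphabetical order.
Applying both steps to "rubbish": "rubbis", then "usribb".

usribb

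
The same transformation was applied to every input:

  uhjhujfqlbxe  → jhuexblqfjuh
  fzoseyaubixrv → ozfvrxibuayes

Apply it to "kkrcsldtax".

rkkxatdlsc

Rule — reverse the string, then move the last 3 characters to the front (rotate right by 3).
Working it through for "kkrcsldtax": intermediate "xatdlscrkk", final "rkkxatdlsc".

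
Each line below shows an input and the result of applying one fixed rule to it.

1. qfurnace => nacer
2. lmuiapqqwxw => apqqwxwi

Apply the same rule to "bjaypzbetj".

Rule — delete the first 3 characters, then move the first character to the end.
Starting from "bjaypzbetj": after the first operation, "ypzbetj"; after the second, "pzbetjy".
(Check on "lmuiapqqwxw": → "iapqqwxw" → "apqqwxwi" ✓)

pzbetjy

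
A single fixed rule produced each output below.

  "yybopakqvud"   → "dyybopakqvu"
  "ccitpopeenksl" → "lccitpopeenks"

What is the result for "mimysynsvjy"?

ymimysynsvj

In each case the input is transformed by: move the last character to the front.
Doing the same to "mimysynsvjy": "ymimysynsvj".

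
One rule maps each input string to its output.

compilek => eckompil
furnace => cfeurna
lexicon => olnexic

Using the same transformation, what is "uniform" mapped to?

rumnifo

The rule is to swap the first and last characters, then move the last 2 characters to the front (rotate right by 2).
Applying both steps to "uniform": "mniforu", then "rumnifo".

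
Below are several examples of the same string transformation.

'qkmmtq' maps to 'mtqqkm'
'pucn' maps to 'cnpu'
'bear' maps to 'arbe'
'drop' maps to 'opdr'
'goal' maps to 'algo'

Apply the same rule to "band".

The rule is to swap the front and back halves of the string.
Doing the same to "band": "ndba".

ndba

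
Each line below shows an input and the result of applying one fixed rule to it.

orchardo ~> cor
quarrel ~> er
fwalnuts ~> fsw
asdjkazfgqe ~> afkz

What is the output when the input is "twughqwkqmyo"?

hotw

The pattern: sort the characters into alphabetical order, then keep one character in every 3, starting at position 2 (positions 2nd, 5th, 8th, ...).
Applying both steps to "twughqwkqmyo": "ghkmoqqtuwwy", then "hotw".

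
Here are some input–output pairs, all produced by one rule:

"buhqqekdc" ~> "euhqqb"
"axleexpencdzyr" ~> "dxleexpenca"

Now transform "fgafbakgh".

agafbf

The pattern: delete the last 3 characters, then swap the first and last characters.
Starting from "fgafbakgh": after the first operation, "fgafba"; after the second, "agafbf".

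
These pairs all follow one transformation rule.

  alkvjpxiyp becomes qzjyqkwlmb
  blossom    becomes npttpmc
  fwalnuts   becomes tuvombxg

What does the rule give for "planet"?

ufobmq

The rule is to shift every letter 1 place forward in the alphabet (wrapping around), then reverse the string.
"planet" → "qmbofu" → "ufobmq".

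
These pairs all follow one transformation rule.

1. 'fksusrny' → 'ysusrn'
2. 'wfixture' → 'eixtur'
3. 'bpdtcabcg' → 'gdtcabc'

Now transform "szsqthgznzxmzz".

The rule is to delete the first 2 characters, then move the last character to the front.
Working it through for "szsqthgznzxmzz": intermediate "sqthgznzxmzz", final "zsqthgznzxmz".

zsqthgznzxmz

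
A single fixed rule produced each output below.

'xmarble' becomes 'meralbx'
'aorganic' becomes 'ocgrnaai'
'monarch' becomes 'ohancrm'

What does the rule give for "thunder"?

Looking at the pairs, the operation is to swap the first and last characters, then swap each adjacent pair of characters (1↔2, 3↔4, ...).
Applying that to "thunder" gives "hrnuedt".

hrnuedt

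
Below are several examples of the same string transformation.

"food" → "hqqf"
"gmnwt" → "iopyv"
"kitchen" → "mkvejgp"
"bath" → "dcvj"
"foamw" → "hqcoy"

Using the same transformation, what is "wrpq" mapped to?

Each output is the input with this applied: shift every letter 2 places forward in the alphabet (wrapping around).
"wrpq" → "ytrs".

ytrs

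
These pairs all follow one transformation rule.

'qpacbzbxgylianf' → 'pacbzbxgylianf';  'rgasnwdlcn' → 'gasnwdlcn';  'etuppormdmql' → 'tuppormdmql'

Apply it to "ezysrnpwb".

Looking at the pairs, the operation is to delete the first character.
Applying that to "ezysrnpwb" gives "zysrnpwb".

zysrnpwb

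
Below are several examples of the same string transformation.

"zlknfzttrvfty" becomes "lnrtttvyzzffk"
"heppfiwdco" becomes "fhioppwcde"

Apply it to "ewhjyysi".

jswyyehi

Rule — sort the characters into alphabetical order, then move the first 3 characters to the end (rotate left by 3).
"ewhjyysi" → "ehijswyy" → "jswyyehi".
(Check on "heppfiwdco": → "cdefhioppw" → "fhioppwcde" ✓)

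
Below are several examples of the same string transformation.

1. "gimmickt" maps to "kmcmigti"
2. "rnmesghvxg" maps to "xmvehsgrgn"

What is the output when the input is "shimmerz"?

riemmszh

The pattern: take characters alternately from the front and the back (1st, last, 2nd, 2nd-last, ...), then move the first 3 characters to the end (rotate left by 3).
For "shimmerz", step one produces "szhriemm"; step two turns that into "riemmszh".
(Check on "gimmickt": → "gtikmcmi" → "kmcmigti" ✓)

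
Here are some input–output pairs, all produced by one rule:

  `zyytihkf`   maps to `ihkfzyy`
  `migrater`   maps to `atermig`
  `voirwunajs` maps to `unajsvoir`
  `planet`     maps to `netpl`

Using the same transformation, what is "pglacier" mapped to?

Rule — swap the front and back halves of the string, then delete the last character.
On "pglacier": the first step gives "cierpgla", and the second then gives "cierpgl".

cierpgl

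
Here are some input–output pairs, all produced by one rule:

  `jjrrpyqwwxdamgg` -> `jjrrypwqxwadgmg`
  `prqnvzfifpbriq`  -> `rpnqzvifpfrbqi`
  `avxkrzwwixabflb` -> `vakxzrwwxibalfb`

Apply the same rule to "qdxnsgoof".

dqnxgsoof

The pattern: swap each adjacent pair of characters (1↔2, 3↔4, ...).
So "qdxnsgoof" becomes "dqnxgsoof".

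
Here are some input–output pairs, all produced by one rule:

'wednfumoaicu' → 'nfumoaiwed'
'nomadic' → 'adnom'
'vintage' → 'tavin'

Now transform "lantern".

The pattern: delete the last 2 characters, then move the first 3 characters to the end (rotate left by 3).
For "lantern", step one produces "lante"; step two turns that into "telan".
(Check on "nomadic": → "nomad" → "adnom" ✓)

telan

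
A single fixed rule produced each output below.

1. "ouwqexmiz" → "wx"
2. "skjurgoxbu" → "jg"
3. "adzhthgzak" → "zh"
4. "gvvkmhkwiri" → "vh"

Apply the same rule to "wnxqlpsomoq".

xp

Looking at the pairs, the operation is to keep one character in every 3, starting at position 3 (positions 3rd, 6th, 9th, ...), then delete the last character.
"wnxqlpsomoq" → "xp".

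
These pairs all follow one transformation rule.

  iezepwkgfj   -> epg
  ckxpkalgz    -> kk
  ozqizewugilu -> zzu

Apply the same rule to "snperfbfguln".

What's happening: delete the last 2 characters, then keep one character in every 3, starting at position 2 (positions 2nd, 5th, 8th, ...).
Working it through for "snperfbfguln": intermediate "snperfbfgu", final "nrf".

nrf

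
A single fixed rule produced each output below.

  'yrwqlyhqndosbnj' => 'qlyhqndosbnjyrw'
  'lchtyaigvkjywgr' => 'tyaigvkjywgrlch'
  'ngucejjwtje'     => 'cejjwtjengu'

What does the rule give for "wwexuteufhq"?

xuteufhqwwe

In each case the input is transformed by: move the first 3 characters to the end (rotate left by 3).
So "wwexuteufhq" becomes "xuteufhqwwe".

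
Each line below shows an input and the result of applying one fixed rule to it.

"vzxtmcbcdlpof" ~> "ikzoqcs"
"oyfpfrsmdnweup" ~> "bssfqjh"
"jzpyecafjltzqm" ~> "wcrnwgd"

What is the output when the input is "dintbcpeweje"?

Each output is the input with this applied: keep every other character starting from the first (positions 1st, 3rd, 5th, ...), then shift every letter 13 places forward in the alphabet (wrapping around) — i.e. ROT13.
Working it through for "dintbcpeweje": intermediate "dnbpwj", final "qaocjw".

qaocjw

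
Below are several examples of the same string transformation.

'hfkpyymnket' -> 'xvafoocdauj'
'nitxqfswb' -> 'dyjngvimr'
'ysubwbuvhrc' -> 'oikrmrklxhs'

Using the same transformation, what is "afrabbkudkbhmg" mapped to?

Rule — shift every letter 10 places backward in the alphabet (wrapping around).
Doing the same to "afrabbkudkbhmg": "qvhqrraktarxcw".

qvhqrraktarxcw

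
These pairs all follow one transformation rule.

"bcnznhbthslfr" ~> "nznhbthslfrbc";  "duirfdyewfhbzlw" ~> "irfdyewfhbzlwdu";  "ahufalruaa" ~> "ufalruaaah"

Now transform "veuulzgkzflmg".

In each case the input is transformed by: move the first 2 characters to the end (rotate left by 2).
On "veuulzgkzflmg" that produces "uulzgkzflmgve".

uulzgkzflmgve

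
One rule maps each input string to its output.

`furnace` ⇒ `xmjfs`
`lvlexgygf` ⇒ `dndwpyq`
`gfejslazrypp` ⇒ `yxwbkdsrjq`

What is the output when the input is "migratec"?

The transformation: delete the last 2 characters, then shift every letter 8 places backward in the alphabet (wrapping around).
Applying that to "migratec" gives "eayjsl".

eayjsl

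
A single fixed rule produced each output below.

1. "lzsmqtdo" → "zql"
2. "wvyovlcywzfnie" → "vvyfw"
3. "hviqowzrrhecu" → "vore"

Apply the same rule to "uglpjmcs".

Rule — swap the first and last characters, then keep one character in every 3, starting at position 2 (positions 2nd, 5th, 8th, ...).
Applying both steps to "uglpjmcs": "sglpjmcu", then "gju".

gju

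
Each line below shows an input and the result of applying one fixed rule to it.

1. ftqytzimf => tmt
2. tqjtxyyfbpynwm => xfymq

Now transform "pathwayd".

In each case the input is transformed by: keep one character in every 3, starting at position 2 (positions 2nd, 5th, 8th, ...), then move the first character to the end.
"pathwayd" → "awd" → "wda".

wda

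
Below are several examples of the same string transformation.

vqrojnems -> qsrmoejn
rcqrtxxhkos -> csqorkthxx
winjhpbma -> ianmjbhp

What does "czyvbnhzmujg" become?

What's happening: delete the first character, then take characters alternately from the front and the back (1st, last, 2nd, 2nd-last, ...).
"czyvbnhzmujg" → "zgyjvubmnzh".

zgyjvubmnzh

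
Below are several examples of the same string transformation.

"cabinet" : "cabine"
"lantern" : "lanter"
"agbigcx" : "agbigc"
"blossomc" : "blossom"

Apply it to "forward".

Each output is the input with this applied: delete the last character.
"forward" → "forwar".

forwar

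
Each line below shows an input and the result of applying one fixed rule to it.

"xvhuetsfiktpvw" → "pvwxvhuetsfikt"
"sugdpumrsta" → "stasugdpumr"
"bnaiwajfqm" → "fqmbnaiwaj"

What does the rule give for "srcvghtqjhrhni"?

The transformation: move the last 3 characters to the front (rotate right by 3).
Doing the same to "srcvghtqjhrhni": "hnisrcvghtqjhr".

hnisrcvghtqjhr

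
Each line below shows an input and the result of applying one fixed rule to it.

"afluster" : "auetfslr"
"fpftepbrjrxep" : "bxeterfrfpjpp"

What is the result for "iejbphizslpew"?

The rule is to sort the characters into alphabetical order, then take characters alternately from the front and the back (1st, last, 2nd, 2nd-last, ...).
Working it through for "iejbphizslpew": intermediate "beehiijlppswz", final "bzeweshpipilj".

bzeweshpipilj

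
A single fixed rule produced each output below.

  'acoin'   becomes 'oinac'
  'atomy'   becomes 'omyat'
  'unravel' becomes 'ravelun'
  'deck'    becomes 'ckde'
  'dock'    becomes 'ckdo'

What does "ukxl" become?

In each case the input is transformed by: move the first 2 characters to the end (rotate left by 2).
So "ukxl" becomes "xluk".

xluk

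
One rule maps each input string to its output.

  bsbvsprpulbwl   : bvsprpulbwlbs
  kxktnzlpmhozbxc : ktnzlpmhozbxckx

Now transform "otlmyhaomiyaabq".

Looking at the pairs, the operation is to move the first 2 characters to the end (rotate left by 2).
Doing the same to "otlmyhaomiyaabq": "lmyhaomiyaabqot".

lmyhaomiyaabqot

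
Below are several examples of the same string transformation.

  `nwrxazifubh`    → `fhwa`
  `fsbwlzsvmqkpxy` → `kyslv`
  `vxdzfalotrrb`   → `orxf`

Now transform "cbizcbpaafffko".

Looking at the pairs, the operation is to keep one character in every 3, starting at position 2 (positions 2nd, 5th, 8th, ...), then move the last 2 characters to the front (rotate right by 2).
Starting from "cbizcbpaafffko": after the first operation, "bcafo"; after the second, "fobca".
(Check on "nwrxazifubh": → "wafh" → "fhwa" ✓)

fobca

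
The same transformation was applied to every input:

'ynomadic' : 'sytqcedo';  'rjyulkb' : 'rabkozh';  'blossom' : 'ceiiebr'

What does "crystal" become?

What's happening: shift every letter 10 places backward in the alphabet (wrapping around), then reverse the string.
"crystal" → "shoijqb" → "bqjiohs".

bqjiohs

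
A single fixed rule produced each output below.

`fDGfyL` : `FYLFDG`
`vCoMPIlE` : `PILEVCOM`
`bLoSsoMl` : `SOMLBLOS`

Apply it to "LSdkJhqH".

The transformation: swap the front and back halves of the string, then convert every letter to uppercase.
For "LSdkJhqH", step one produces "JhqHLSdk"; step two turns that into "JHQHLSDK".

JHQHLSDK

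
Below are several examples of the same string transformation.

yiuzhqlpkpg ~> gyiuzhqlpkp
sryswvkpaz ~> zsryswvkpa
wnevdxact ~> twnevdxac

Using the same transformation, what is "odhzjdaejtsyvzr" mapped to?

The rule is to move the last character to the front.
Doing the same to "odhzjdaejtsyvzr": "rodhzjdaejtsyvz".

rodhzjdaejtsyvz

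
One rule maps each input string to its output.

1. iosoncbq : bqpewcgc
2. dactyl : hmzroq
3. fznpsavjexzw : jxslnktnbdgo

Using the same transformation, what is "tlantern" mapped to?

hsfbhzob

Looking at the pairs, the operation is to shift every letter 12 places backward in the alphabet (wrapping around), then swap the front and back halves of the string.
Applying both steps to "tlantern": "hzobhsfb", then "hsfbhzob".
(Check on "iosoncbq": → "wcgcbqpe" → "bqpewcgc" ✓)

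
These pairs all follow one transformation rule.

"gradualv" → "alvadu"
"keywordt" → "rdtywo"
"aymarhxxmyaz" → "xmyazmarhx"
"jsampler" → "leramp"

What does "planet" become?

etan

The pattern: delete the first 2 characters, then swap the front and back halves of the string.
Applying both steps to "planet": "anet", then "etan".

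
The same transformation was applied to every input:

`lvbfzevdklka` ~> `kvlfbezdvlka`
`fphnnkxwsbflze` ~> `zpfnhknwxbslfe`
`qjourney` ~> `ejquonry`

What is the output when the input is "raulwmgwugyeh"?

The pattern: swap each adjacent pair of characters (1↔2, 3↔4, ...), then move the last character to the front.
Applying both steps to "raulwmgwugyeh": "arlumwwggueyh", then "harlumwwgguey".
(Check on "qjourney": → "jquonrye" → "ejquonry" ✓)

harlumwwgguey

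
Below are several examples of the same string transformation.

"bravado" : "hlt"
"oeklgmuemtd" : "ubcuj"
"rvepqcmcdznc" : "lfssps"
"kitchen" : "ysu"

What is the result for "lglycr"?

Looking at the pairs, the operation is to shift every letter 10 places backward in the alphabet (wrapping around), then keep every other character starting from the second (positions 2nd, 4th, 6th, ...).
Starting from "lglycr": after the first operation, "bwbosh"; after the second, "woh".

woh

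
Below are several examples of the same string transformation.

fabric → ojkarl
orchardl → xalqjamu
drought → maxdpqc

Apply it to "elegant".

nunpjwc

The pattern: shift every letter 9 places forward in the alphabet (wrapping around).
On "elegant" that produces "nunpjwc".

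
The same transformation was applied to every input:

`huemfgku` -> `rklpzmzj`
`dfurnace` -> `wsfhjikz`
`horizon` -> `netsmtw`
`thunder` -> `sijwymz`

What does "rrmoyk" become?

What's happening: shift every letter 5 places forward in the alphabet (wrapping around), then move the first 3 characters to the end (rotate left by 3).
Starting from "rrmoyk": after the first operation, "wwrtdp"; after the second, "tdpwwr".

tdpwwr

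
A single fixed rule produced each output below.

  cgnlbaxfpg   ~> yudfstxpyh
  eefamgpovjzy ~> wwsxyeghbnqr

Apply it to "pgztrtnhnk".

yhlrljzfcf

Each output is the input with this applied: swap each adjacent pair of characters (1↔2, 3↔4, ...), then shift every letter 8 places backward in the alphabet (wrapping around).
For "pgztrtnhnk", step one produces "gptztrhnkn"; step two turns that into "yhlrljzfcf".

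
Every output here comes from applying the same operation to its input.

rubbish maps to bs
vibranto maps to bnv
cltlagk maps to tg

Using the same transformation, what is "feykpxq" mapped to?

yx

Looking at the pairs, the operation is to move the first character to the end, then keep one character in every 3, starting at position 2 (positions 2nd, 5th, 8th, ...).
So "feykpxq" becomes "yx".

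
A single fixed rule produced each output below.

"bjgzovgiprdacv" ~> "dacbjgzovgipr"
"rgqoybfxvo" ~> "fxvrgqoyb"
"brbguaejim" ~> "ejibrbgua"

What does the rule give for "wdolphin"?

Looking at the pairs, the operation is to delete the last character, then move the last 3 characters to the front (rotate right by 3).
For "wdolphin", step one produces "wdolphi"; step two turns that into "phiwdol".
(Check on "bjgzovgiprdacv": → "bjgzovgiprdac" → "dacbjgzovgipr" ✓)

phiwdol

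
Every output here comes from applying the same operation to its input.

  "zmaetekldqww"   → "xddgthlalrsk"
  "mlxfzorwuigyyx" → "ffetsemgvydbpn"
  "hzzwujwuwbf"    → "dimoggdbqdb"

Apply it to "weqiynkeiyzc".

fgjdlxpfurlp

In each case the input is transformed by: move the last 3 characters to the front (rotate right by 3), then shift every letter 7 places forward in the alphabet (wrapping around).
"weqiynkeiyzc" → "yzcweqiynkei" → "fgjdlxpfurlp".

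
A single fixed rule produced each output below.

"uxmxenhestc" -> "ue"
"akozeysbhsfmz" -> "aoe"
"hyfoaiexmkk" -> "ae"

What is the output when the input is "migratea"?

The rule is to keep every other character starting from the first (positions 1st, 3rd, 5th, ...), then keep only the vowels.
Working it through for "migratea": intermediate "mgae", final "ae".

ae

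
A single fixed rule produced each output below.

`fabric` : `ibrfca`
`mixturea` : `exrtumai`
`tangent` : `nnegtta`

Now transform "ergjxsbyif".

igyjbxsefr

Each output is the input with this applied: take characters alternately from the front and the back (1st, last, 2nd, 2nd-last, ...), then move the first 3 characters to the end (rotate left by 3).
Working it through for "ergjxsbyif": intermediate "efrigyjbxs", final "igyjbxsefr".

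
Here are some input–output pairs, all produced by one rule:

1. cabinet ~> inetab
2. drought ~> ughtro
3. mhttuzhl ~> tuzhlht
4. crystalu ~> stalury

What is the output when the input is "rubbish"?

bishub

What's happening: delete the first character, then move the first 2 characters to the end (rotate left by 2).
Applying that to "rubbish" gives "bishub".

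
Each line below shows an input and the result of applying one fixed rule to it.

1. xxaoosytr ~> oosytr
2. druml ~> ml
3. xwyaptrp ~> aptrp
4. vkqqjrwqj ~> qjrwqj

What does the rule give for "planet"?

The transformation: delete the first 3 characters.
On "planet" that produces "net".

net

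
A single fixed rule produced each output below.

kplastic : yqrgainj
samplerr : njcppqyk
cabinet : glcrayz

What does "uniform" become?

dmpkslg

The rule is to move the first 3 characters to the end (rotate left by 3), then shift every letter 2 places backward in the alphabet (wrapping around).
For "uniform", step one produces "formuni"; step two turns that into "dmpkslg".
(Check on "kplastic": → "astickpl" → "yqrgainj" ✓)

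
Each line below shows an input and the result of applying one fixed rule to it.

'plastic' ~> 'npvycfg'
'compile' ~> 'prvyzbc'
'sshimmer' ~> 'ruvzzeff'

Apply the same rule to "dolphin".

The transformation: sort the characters into alphabetical order, then shift every letter 13 places forward in the alphabet (wrapping around) — i.e. ROT13.
"dolphin" → "dhilnop" → "quvyabc".

quvyabc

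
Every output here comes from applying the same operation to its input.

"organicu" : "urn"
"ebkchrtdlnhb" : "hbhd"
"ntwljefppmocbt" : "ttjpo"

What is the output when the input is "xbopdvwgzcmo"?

mbdg

Each output is the input with this applied: keep one character in every 3, starting at position 2 (positions 2nd, 5th, 8th, ...), then move the last character to the front.
Applying both steps to "xbopdvwgzcmo": "bdgm", then "mbdg".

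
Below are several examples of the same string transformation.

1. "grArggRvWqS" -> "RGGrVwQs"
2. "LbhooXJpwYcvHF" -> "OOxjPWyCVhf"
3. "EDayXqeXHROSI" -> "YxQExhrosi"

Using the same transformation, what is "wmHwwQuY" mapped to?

WWqUy

Rule — delete the first 3 characters, then flip the case of every letter.
Working it through for "wmHwwQuY": intermediate "wwQuY", final "WWqUy".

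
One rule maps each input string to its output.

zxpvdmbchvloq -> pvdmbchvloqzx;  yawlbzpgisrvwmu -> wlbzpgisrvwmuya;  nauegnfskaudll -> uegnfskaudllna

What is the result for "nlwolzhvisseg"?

Rule — move the first 2 characters to the end (rotate left by 2).
"nlwolzhvisseg" → "wolzhvissegnl".

wolzhvissegnl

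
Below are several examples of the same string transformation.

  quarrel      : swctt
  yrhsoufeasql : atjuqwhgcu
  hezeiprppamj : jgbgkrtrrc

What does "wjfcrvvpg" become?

Looking at the pairs, the operation is to shift every letter 2 places forward in the alphabet (wrapping around), then delete the last 2 characters.
Applying that to "wjfcrvvpg" gives "ylhetxx".
(Check on "hezeiprppamj": → "jgbgkrtrrcol" → "jgbgkrtrrc" ✓)

ylhetxx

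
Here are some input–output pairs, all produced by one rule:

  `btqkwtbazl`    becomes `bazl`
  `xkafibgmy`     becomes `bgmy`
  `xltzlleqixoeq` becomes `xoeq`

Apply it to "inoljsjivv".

In each case the input is transformed by: keep only the last 4 characters.
On "inoljsjivv" that produces "jivv".

jivv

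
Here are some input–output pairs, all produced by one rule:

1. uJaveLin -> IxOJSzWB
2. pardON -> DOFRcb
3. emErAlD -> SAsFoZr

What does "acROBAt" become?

In each case the input is transformed by: shift every letter 12 places backward in the alphabet (wrapping around), then flip the case of every letter.
"acROBAt" → "oqFCPOh" → "OQfcpoH".

OQfcpoH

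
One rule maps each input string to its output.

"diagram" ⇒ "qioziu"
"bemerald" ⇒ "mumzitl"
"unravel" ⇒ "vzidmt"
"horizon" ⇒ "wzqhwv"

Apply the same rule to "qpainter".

xiqvbmz

What's happening: delete the first character, then shift every letter 8 places forward in the alphabet (wrapping around).
"qpainter" → "painter" → "xiqvbmz".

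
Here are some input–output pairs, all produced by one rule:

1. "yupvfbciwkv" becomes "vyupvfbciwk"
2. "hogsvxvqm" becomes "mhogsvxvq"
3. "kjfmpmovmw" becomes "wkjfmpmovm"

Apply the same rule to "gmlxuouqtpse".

egmlxuouqtps

The pattern: move the last character to the front.
Doing the same to "gmlxuouqtpse": "egmlxuouqtps".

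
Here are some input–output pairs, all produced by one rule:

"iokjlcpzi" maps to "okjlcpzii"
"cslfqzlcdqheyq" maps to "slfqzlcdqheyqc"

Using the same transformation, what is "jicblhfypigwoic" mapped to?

icblhfypigwoicj

Looking at the pairs, the operation is to move the first character to the end.
"jicblhfypigwoic" → "icblhfypigwoicj".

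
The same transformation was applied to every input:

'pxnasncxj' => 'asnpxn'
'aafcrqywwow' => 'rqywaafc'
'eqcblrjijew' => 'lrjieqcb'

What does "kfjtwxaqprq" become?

The pattern: delete the last 3 characters, then swap the front and back halves of the string.
For "kfjtwxaqprq", step one produces "kfjtwxaq"; step two turns that into "wxaqkfjt".

wxaqkfjt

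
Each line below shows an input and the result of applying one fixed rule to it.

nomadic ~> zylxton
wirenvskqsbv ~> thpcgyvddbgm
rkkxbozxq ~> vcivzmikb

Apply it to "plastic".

wadlten

Each output is the input with this applied: swap each adjacent pair of characters (1↔2, 3↔4, ...), then shift every letter 11 places forward in the alphabet (wrapping around).
Applying both steps to "plastic": "lpsaitc", then "wadlten".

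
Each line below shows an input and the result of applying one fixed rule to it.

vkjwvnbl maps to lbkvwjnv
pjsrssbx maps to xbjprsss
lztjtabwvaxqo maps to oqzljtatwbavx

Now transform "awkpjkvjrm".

The transformation: move the last 2 characters to the front (rotate right by 2), then swap each adjacent pair of characters (1↔2, 3↔4, ...).
Starting from "awkpjkvjrm": after the first operation, "rmawkpjkvj"; after the second, "mrwapkkjjv".
(Check on "vkjwvnbl": → "blvkjwvn" → "lbkvwjnv" ✓)

mrwapkkjjv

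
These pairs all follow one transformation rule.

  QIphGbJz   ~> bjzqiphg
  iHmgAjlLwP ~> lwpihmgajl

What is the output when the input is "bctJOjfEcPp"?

Rule — move the last 3 characters to the front (rotate right by 3), then convert every letter to lowercase.
For "bctJOjfEcPp", step one produces "cPpbctJOjfE"; step two turns that into "cppbctjojfe".

cppbctjojfe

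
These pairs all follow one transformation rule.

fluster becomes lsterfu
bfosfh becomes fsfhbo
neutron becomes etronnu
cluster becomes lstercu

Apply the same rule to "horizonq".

oizonqhr

What's happening: move the first 2 characters to the end (rotate left by 2), then swap the first and last characters.
Starting from "horizonq": after the first operation, "rizonqho"; after the second, "oizonqhr".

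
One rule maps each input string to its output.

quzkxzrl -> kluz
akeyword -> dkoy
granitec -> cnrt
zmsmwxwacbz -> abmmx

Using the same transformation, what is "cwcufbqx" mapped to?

buwx

The pattern: keep every other character starting from the second (positions 2nd, 4th, 6th, ...), then sort the characters into alphabetical order.
Applying both steps to "cwcufbqx": "wubx", then "buwx".
(Check on "zmsmwxwacbz": → "mmxab" → "abmmx" ✓)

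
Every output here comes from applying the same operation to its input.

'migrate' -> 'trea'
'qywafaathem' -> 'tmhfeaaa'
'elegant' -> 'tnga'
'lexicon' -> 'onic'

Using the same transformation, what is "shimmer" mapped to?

rmme

In each case the input is transformed by: delete the first 3 characters, then sort the characters into reverse alphabetical order.
Doing the same to "shimmer": "rmme".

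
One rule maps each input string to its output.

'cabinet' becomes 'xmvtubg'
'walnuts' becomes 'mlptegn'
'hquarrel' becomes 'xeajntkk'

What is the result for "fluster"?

xkyenlm

Rule — move the last 2 characters to the front (rotate right by 2), then shift every letter 7 places backward in the alphabet (wrapping around).
Working it through for "fluster": intermediate "erflust", final "xkyenlm".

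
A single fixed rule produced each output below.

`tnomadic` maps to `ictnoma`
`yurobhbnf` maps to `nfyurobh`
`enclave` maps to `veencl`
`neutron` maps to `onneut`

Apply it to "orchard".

rdorch

The pattern: move the last 3 characters to the front (rotate right by 3), then delete the first character.
So "orchard" becomes "rdorch".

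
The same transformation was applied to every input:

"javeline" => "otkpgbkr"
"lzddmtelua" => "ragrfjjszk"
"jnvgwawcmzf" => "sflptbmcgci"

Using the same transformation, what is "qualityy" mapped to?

zeewagro

Rule — shift every letter 6 places forward in the alphabet (wrapping around), then move the last 3 characters to the front (rotate right by 3).
Working it through for "qualityy": intermediate "wagrozee", final "zeewagro".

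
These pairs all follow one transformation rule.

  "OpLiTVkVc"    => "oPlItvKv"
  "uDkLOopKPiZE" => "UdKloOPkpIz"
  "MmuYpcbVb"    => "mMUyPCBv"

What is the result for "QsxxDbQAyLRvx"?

qSXXdBqaYlrV

The transformation: flip the case of every letter, then delete the last character.
Starting from "QsxxDbQAyLRvx": after the first operation, "qSXXdBqaYlrVX"; after the second, "qSXXdBqaYlrV".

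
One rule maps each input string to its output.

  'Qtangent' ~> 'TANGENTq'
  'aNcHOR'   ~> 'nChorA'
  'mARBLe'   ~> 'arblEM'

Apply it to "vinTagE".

Each output is the input with this applied: move the first character to the end, then flip the case of every letter.
"vinTagE" → "inTagEv" → "INtAGeV".

INtAGeV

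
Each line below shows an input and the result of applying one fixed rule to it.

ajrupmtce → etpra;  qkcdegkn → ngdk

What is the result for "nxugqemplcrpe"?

Looking at the pairs, the operation is to reverse the string, then keep every other character starting from the first (positions 1st, 3rd, 5th, ...).
For "nxugqemplcrpe", step one produces "eprclpmeqguxn"; step two turns that into "erlmqun".
(Check on "ajrupmtce": → "ectmpurja" → "etpra" ✓)

erlmqun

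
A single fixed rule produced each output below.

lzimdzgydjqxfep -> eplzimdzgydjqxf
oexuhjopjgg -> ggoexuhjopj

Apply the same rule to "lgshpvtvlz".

What's happening: move the last 2 characters to the front (rotate right by 2).
On "lgshpvtvlz" that produces "lzlgshpvtv".

lzlgshpvtv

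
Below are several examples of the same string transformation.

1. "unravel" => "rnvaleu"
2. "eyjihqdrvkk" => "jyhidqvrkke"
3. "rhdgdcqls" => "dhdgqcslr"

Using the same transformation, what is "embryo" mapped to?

Each output is the input with this applied: move the first character to the end, then swap each adjacent pair of characters (1↔2, 3↔4, ...).
On "embryo" that produces "bmyreo".

bmyreo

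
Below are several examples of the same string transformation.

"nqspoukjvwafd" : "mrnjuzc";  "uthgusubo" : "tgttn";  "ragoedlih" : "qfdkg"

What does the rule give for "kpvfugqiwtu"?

jutpvt

Each output is the input with this applied: shift every letter 1 place backward in the alphabet (wrapping around), then keep every other character starting from the first (positions 1st, 3rd, 5th, ...).
"kpvfugqiwtu" → "jutpvt".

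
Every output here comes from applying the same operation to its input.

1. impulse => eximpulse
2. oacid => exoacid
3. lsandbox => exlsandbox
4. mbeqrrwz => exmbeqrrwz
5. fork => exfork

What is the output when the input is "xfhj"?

Rule — prepend "ex".
"xfhj" → "exxfhj".

exxfhj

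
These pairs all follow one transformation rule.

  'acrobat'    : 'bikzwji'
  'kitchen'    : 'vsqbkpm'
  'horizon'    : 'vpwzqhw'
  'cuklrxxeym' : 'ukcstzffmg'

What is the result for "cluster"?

zktcabm

The rule is to shift every letter 8 places forward in the alphabet (wrapping around), then move the last character to the front.
Working it through for "cluster": intermediate "ktcabmz", final "zktcabm".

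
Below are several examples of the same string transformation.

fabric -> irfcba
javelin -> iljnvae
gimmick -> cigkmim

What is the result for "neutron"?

ornnuet

In each case the input is transformed by: move the last 3 characters to the front (rotate right by 3), then swap each adjacent pair of characters (1↔2, 3↔4, ...).
On "neutron": the first step gives "ronneut", and the second then gives "ornnuet".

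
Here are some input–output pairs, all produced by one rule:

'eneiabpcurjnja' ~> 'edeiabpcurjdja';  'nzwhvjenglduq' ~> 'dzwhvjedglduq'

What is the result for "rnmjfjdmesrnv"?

rdmjfjdmesrdv

What's happening: replace every "n" with "d".
Applying that to "rnmjfjdmesrnv" gives "rdmjfjdmesrdv".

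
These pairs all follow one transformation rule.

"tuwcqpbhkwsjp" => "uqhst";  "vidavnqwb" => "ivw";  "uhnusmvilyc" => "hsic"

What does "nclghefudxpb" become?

chup

In each case the input is transformed by: move the first character to the end, then keep one character in every 3, starting at position 1 (positions 1st, 4th, 7th, ...).
"nclghefudxpb" → "clghefudxpbn" → "chup".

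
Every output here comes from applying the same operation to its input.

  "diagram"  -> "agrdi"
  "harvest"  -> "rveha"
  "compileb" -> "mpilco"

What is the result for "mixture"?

xtumi

Each output is the input with this applied: delete the last 2 characters, then move the first 2 characters to the end (rotate left by 2).
On "mixture": the first step gives "mixtu", and the second then gives "xtumi".
(Check on "diagram": → "diagr" → "agrdi" ✓)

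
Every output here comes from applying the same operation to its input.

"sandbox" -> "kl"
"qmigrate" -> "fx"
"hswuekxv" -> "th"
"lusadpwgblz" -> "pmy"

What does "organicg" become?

Rule — keep one character in every 3, starting at position 3 (positions 3rd, 6th, 9th, ...), then shift every letter 3 places backward in the alphabet (wrapping around).
For "organicg", step one produces "gi"; step two turns that into "df".

df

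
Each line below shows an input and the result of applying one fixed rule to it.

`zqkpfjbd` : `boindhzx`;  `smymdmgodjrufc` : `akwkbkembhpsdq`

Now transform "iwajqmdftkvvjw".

uuyhokbdritthg

The transformation: shift every letter 2 places backward in the alphabet (wrapping around), then swap the first and last characters.
For "iwajqmdftkvvjw", step one produces "guyhokbdritthu"; step two turns that into "uuyhokbdritthg".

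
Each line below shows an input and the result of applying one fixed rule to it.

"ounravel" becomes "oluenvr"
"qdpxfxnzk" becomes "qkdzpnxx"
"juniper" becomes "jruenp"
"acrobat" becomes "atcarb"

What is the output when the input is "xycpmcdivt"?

xtyvcipdm

Rule — take characters alternately from the front and the back (1st, last, 2nd, 2nd-last, ...), then delete the last character.
"xycpmcdivt" → "xtyvcipdmc" → "xtyvcipdm".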